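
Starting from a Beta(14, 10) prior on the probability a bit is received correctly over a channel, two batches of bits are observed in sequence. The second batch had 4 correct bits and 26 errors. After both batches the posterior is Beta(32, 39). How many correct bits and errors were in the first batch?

Sequential conjugate updates are equivalent to a single update on the pooled data, so total successes = posterior α − prior α and total failures = posterior β − prior β.
Total across both batches: 32−14=18 correct bits, 39−10=29 errors.
Subtract the second batch: 18−4=14 correct bits and 29−26=3 errors.

14 correct bits and 3 errors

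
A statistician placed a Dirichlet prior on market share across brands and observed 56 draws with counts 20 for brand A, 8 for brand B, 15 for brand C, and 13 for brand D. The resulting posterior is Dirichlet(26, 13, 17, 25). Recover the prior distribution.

Dirichlet(6, 5, 2, 12)

For a Dirichlet(α) prior with multinomial counts c, the posterior is Dirichlet(α + c) componentwise.
Subtract each count from the matching posterior parameter: 26−20=6, 13−8=5, 17−15=2, 25−13=12.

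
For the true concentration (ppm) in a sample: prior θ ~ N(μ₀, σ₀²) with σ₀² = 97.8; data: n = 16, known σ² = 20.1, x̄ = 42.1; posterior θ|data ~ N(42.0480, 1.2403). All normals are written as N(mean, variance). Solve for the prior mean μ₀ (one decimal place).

μ₀ = 38.0

The posterior mean is a precision-weighted average: μ_n = (τ₀μ₀ + τ_data·x̄)/(τ₀+τ_data), with τ₀=1/σ₀² and τ_data=n/σ².
Here τ₀ = 1/97.8 = 0.010225 and τ_data = 16/20.1 = 0.796020, so τ_n = 0.806245.
Rearranging for μ₀: μ₀ = (μ_n·τ_n − τ_data·x̄)/τ₀ = (42.0480·0.806245 − 0.796020·42.1) / 0.010225 = 0.388548/0.010225 ≈ 38.0.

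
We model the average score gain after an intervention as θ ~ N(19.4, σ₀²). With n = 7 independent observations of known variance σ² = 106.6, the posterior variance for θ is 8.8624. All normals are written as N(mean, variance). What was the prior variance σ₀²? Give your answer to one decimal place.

σ₀² = 21.2

For the Normal–Normal model with known σ², precisions add: τ_n = τ₀ + n/σ².
So 1/σ₀² = 1/8.8624 − 7/106.6 = 0.112836 − 0.065666 = 0.047170.
Hence σ₀² = 1/0.047170 ≈ 21.2.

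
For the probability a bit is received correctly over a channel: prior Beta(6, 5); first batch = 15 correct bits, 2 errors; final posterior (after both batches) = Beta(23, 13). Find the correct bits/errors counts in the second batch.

Because Beta–binomial updating is additive in the counts, the combined data contributed (α_post−α_prior, β_post−β_prior) successes and failures.
Total across both batches: 23−6=17 correct bits, 13−5=8 errors.
Subtract the first batch: 17−15=2 correct bits and 8−2=6 errors.

2 correct bits and 6 errors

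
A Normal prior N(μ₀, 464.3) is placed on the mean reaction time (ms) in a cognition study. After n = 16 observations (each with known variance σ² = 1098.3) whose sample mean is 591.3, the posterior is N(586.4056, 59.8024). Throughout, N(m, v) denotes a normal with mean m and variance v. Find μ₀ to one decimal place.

μ₀ = 553.3

The posterior mean is a precision-weighted average: μ_n = (τ₀μ₀ + τ_data·x̄)/(τ₀+τ_data), with τ₀=1/σ₀² and τ_data=n/σ².
Here τ₀ = 1/464.3 = 0.002154 and τ_data = 16/1098.3 = 0.014568, so τ_n = 0.016722.
Rearranging for μ₀: μ₀ = (μ_n·τ_n − τ_data·x̄)/τ₀ = (586.4056·0.016722 − 0.014568·591.3) / 0.002154 = 1.191816/0.002154 ≈ 553.3.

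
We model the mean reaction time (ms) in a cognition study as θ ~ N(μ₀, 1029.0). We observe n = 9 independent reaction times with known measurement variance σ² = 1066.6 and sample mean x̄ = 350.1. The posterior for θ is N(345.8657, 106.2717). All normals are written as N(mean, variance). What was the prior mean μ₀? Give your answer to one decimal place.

μ₀ = 309.1

The posterior mean is a precision-weighted average: μ_n = (τ₀μ₀ + τ_data·x̄)/(τ₀+τ_data), with τ₀=1/σ₀² and τ_data=n/σ².
Here τ₀ = 1/1029.0 = 0.000972 and τ_data = 9/1066.6 = 0.008438, so τ_n = 0.009410.
Rearranging for μ₀: μ₀ = (μ_n·τ_n − τ_data·x̄)/τ₀ = (345.8657·0.009410 − 0.008438·350.1) / 0.000972 = 0.300452/0.000972 ≈ 309.1.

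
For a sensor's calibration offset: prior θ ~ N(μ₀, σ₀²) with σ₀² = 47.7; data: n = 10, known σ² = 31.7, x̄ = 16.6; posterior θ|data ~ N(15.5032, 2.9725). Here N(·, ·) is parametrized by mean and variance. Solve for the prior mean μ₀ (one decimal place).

With known observation variance, the Normal–Normal posterior has precision τ_n = τ₀ + n/σ² and mean μ_n = (τ₀μ₀ + (n/σ²)x̄)/τ_n.
Here τ₀ = 1/47.7 = 0.020964 and τ_data = 10/31.7 = 0.315457, so τ_n = 0.336421.
Rearranging for μ₀: μ₀ = (μ_n·τ_n − τ_data·x̄)/τ₀ = (15.5032·0.336421 − 0.315457·16.6) / 0.020964 = -0.020984/0.020964 ≈ -1.0.

μ₀ = -1.0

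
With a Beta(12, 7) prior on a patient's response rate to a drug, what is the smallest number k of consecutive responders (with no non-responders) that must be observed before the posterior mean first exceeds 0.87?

k = 35

After k responders and 0 non-responders the posterior is Beta(12+k, 7), with mean (12+k)/(12+7+k).
Set (12+k)/(19+k) > 0.87 and solve: k > (0.87·19 − 12)/(1 − 0.87) = 34.846.
The smallest integer exceeding 34.846 is 35.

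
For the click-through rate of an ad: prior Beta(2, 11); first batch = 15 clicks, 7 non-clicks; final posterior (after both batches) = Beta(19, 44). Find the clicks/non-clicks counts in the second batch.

2 clicks and 26 non-clicks

Because Beta–binomial updating is additive in the counts, the combined data contributed (α_post−α_prior, β_post−β_prior) successes and failures.
Total across both batches: 19−2=17 clicks, 44−11=33 non-clicks.
Subtract the first batch: 17−15=2 clicks and 33−7=26 non-clicks.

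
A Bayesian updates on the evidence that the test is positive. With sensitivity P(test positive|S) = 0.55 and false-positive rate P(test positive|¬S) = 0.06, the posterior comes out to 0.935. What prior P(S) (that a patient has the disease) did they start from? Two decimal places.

P(S) = 0.61

In odds form, posterior odds = prior odds × likelihood ratio, so prior odds = posterior odds ÷ LR.
Posterior odds = 0.935/(1−0.935) = 14.3846. LR = 0.55/0.06 = 9.1667.
Prior odds = 14.3846/9.1667 = 1.5692, so P(S) = 1.5692/(1+1.5692) ≈ 0.61.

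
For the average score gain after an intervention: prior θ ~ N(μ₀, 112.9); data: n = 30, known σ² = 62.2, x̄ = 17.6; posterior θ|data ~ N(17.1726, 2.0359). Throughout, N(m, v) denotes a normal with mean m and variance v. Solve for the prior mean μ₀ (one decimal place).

With known observation variance, the Normal–Normal posterior has precision τ_n = τ₀ + n/σ² and mean μ_n = (τ₀μ₀ + (n/σ²)x̄)/τ_n.
Here τ₀ = 1/112.9 = 0.008857 and τ_data = 30/62.2 = 0.482315, so τ_n = 0.491172.
Rearranging for μ₀: μ₀ = (μ_n·τ_n − τ_data·x̄)/τ₀ = (17.1726·0.491172 − 0.482315·17.6) / 0.008857 = -0.054044/0.008857 ≈ -6.1.

μ₀ = -6.1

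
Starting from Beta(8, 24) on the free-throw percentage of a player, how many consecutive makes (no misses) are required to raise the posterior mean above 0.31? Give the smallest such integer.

k = 3

After k makes and 0 misses the posterior is Beta(8+k, 24), with mean (8+k)/(8+24+k).
Set (8+k)/(32+k) > 0.31 and solve: k > (0.31·32 − 8)/(1 − 0.31) = 2.783.
The smallest integer exceeding 2.783 is 3, and checking k=3: (11)/(35) = 0.3143 > 0.31.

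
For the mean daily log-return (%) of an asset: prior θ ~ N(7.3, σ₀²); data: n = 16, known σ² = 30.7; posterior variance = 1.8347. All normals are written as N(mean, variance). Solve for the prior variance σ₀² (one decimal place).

Posterior precision equals prior precision plus data precision: 1/σ_n² = 1/σ₀² + n/σ².
So 1/σ₀² = 1/1.8347 − 16/30.7 = 0.545048 − 0.521173 = 0.023875.
Hence σ₀² = 1/0.023875 ≈ 41.9.

σ₀² = 41.9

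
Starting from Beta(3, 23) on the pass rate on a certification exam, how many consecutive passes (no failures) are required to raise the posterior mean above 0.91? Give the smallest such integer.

k = 230

After k passes and 0 failures the posterior is Beta(3+k, 23), with mean (3+k)/(3+23+k).
Set (3+k)/(26+k) > 0.91 and solve: k > (0.91·26 − 3)/(1 − 0.91) = 229.556.
The smallest integer exceeding 229.556 is 230.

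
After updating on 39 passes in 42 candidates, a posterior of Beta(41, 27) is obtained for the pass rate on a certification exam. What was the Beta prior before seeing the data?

Beta is conjugate to the binomial likelihood: posterior = Beta(a+s, b+f).
Subtract the data counts: 41−39=2, 27−3=24.

Beta(2, 24)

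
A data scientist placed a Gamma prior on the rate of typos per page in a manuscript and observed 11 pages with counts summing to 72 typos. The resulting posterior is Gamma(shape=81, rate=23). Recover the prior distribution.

Gamma(shape=9, rate=12)

A Gamma(α, β) prior (rate parametrization) on a Poisson rate with n observations summing to S gives posterior Gamma(α+S, β+n).
So α = 81 − 72 = 9 and β = 23 − 11 = 12.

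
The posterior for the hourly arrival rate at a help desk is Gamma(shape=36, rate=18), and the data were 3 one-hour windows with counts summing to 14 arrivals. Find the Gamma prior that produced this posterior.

A Gamma(α, β) prior (rate parametrization) on a Poisson rate with n observations summing to S gives posterior Gamma(α+S, β+n).
So α = 36 − 14 = 22 and β = 18 − 3 = 15.

Gamma(shape=22, rate=15)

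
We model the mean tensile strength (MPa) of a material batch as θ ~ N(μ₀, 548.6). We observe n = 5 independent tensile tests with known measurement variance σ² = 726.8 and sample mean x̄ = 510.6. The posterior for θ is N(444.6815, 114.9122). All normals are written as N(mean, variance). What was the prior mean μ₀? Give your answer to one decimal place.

The posterior mean is a precision-weighted average: μ_n = (τ₀μ₀ + τ_data·x̄)/(τ₀+τ_data), with τ₀=1/σ₀² and τ_data=n/σ².
Here τ₀ = 1/548.6 = 0.001823 and τ_data = 5/726.8 = 0.006879, so τ_n = 0.008702.
Rearranging for μ₀: μ₀ = (μ_n·τ_n − τ_data·x̄)/τ₀ = (444.6815·0.008702 − 0.006879·510.6) / 0.001823 = 0.357201/0.001823 ≈ 195.9.

μ₀ = 195.9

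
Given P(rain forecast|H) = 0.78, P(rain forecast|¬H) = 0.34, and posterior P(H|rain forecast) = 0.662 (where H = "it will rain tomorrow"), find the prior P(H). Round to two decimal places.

Bayes' rule in odds form gives O(H|E) = O(H)·[P(E|H)/P(E|¬H)], hence O(H) = O(H|E)/LR.
Posterior odds = 0.662/(1−0.662) = 1.9586. LR = 0.78/0.34 = 2.2941.
Prior odds = 1.9586/2.2941 = 0.8538, so P(H) = 0.8538/(1+0.8538) ≈ 0.46.

P(H) = 0.46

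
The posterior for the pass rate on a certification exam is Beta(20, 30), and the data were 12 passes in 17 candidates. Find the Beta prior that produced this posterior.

Beta(8, 25)

Under Beta–binomial conjugacy the posterior parameters are (α+s, β+f).
So α = 20 − 12 = 8 and β = 30 − 5 = 25.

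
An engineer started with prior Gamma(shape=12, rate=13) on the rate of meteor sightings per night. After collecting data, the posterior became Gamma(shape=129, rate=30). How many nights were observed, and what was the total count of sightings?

n = 17 nights with total 117 sightings

Gamma–Poisson conjugacy: posterior shape = α + Σxᵢ, posterior rate = β + n.
Matching: Σxᵢ = 129 − 12 = 117 and n = 30 − 13 = 17.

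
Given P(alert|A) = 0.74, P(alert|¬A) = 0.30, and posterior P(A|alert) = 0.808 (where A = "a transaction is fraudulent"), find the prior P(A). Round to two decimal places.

In odds form, posterior odds = prior odds × likelihood ratio, so prior odds = posterior odds ÷ LR.
Posterior odds = 0.808/(1−0.808) = 4.2083. LR = 0.74/0.30 = 2.4667.
Prior odds = 4.2083/2.4667 = 1.7060, so P(A) = 1.7060/(1+1.7060) ≈ 0.63.

P(A) = 0.63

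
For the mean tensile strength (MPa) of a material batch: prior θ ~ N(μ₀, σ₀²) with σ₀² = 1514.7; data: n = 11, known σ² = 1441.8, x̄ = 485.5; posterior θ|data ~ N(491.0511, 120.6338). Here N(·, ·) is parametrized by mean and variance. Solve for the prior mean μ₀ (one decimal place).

μ₀ = 555.2

The posterior mean is a precision-weighted average: μ_n = (τ₀μ₀ + τ_data·x̄)/(τ₀+τ_data), with τ₀=1/σ₀² and τ_data=n/σ².
Here τ₀ = 1/1514.7 = 0.000660 and τ_data = 11/1441.8 = 0.007629, so τ_n = 0.008289.
Rearranging for μ₀: μ₀ = (μ_n·τ_n − τ_data·x̄)/τ₀ = (491.0511·0.008289 − 0.007629·485.5) / 0.000660 = 0.366443/0.000660 ≈ 555.2.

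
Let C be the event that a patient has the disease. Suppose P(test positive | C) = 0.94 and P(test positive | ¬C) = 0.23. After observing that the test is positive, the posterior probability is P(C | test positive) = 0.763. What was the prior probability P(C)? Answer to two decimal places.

Bayes' rule in odds form gives O(C|E) = O(C)·[P(E|C)/P(E|¬C)], hence O(C) = O(C|E)/LR.
Posterior odds = 0.763/(1−0.763) = 3.2194. LR = 0.94/0.23 = 4.0870.
Prior odds = 3.2194/4.0870 = 0.7877, so P(C) = 0.7877/(1+0.7877) ≈ 0.44.

P(C) = 0.44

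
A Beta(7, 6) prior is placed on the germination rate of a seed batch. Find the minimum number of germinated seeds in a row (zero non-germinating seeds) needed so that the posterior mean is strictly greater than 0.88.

k = 38

After k germinated seeds and 0 non-germinating seeds the posterior is Beta(7+k, 6), with mean (7+k)/(7+6+k).
Set (7+k)/(13+k) > 0.88 and solve: k > (0.88·13 − 7)/(1 − 0.88) = 37.000.
The smallest integer exceeding 37.000 is 38, and checking k=38: (45)/(51) = 0.8824 > 0.88.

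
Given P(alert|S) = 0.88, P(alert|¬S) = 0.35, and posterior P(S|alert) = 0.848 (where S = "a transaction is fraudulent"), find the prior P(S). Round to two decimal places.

P(S) = 0.69

In odds form, posterior odds = prior odds × likelihood ratio, so prior odds = posterior odds ÷ LR.
Posterior odds = 0.848/(1−0.848) = 5.5789. LR = 0.88/0.35 = 2.5143.
Prior odds = 5.5789/2.5143 = 2.2189, so P(S) = 2.2189/(1+2.2189) ≈ 0.69.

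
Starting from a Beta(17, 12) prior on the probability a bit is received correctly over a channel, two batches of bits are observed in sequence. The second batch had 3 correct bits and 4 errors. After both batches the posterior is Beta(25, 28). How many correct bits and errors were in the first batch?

5 correct bits and 12 errors

Sequential conjugate updates are equivalent to a single update on the pooled data, so total successes = posterior α − prior α and total failures = posterior β − prior β.
Total across both batches: 25−17=8 correct bits, 28−12=16 errors.
Subtract the second batch: 8−3=5 correct bits and 16−4=12 errors.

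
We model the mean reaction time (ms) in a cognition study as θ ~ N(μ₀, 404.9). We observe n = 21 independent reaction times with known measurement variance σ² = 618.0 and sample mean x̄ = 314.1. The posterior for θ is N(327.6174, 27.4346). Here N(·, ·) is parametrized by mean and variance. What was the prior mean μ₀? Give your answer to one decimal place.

μ₀ = 513.6

With known observation variance, the Normal–Normal posterior has precision τ_n = τ₀ + n/σ² and mean μ_n = (τ₀μ₀ + (n/σ²)x̄)/τ_n.
Here τ₀ = 1/404.9 = 0.002470 and τ_data = 21/618.0 = 0.033981, so τ_n = 0.036451.
Rearranging for μ₀: μ₀ = (μ_n·τ_n − τ_data·x̄)/τ₀ = (327.6174·0.036451 − 0.033981·314.1) / 0.002470 = 1.268550/0.002470 ≈ 513.6.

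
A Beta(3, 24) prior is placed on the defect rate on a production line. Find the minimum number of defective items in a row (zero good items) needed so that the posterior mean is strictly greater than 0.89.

After k defective items and 0 good items the posterior is Beta(3+k, 24), with mean (3+k)/(3+24+k).
Set (3+k)/(27+k) > 0.89 and solve: k > (0.89·27 − 3)/(1 − 0.89) = 191.182.
The smallest integer exceeding 191.182 is 192, and checking k=192: (195)/(219) = 0.8904 > 0.89.

k = 192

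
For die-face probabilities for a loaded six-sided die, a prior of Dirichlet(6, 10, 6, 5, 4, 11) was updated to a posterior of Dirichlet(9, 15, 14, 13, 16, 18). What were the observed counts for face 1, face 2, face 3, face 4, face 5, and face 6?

counts (3, 5, 8, 8, 12, 7)

For a Dirichlet(α) prior with multinomial counts c, the posterior is Dirichlet(α + c) componentwise.
Counts are posterior − prior componentwise: 9−6=3, 15−10=5, 14−6=8, 13−5=8, 16−4=12, 18−11=7.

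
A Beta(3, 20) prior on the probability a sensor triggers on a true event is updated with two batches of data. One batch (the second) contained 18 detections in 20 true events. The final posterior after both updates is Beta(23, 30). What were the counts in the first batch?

Sequential conjugate updates are equivalent to a single update on the pooled data, so total successes = posterior α − prior α and total failures = posterior β − prior β.
Total across both batches: 23−3=20 detections, 30−20=10 misses.
Subtract the second batch: 20−18=2 detections and 10−2=8 misses.

2 detections and 8 misses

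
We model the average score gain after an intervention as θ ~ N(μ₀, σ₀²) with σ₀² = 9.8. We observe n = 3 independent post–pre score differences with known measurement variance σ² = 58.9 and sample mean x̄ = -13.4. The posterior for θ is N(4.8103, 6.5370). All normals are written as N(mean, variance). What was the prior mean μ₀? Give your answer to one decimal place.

μ₀ = 13.9

With known observation variance, the Normal–Normal posterior has precision τ_n = τ₀ + n/σ² and mean μ_n = (τ₀μ₀ + (n/σ²)x̄)/τ_n.
Here τ₀ = 1/9.8 = 0.102041 and τ_data = 3/58.9 = 0.050934, so τ_n = 0.152975.
Rearranging for μ₀: μ₀ = (μ_n·τ_n − τ_data·x̄)/τ₀ = (4.8103·0.152975 − 0.050934·-13.4) / 0.102041 = 1.418371/0.102041 ≈ 13.9.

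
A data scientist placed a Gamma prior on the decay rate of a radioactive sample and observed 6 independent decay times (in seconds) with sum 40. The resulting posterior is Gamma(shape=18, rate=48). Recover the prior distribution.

For an exponential likelihood with a Gamma(α, β) prior on the rate, n observations with total T give posterior Gamma(α+n, β+T).
So α = 18 − 6 = 12 and β = 48 − 40 = 8.

Gamma(shape=12, rate=8)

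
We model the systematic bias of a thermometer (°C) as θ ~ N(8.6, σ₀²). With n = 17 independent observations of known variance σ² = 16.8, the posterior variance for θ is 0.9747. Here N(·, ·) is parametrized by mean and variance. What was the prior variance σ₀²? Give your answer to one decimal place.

Posterior precision equals prior precision plus data precision: 1/σ_n² = 1/σ₀² + n/σ².
So 1/σ₀² = 1/0.9747 − 17/16.8 = 1.025957 − 1.011905 = 0.014052.
Hence σ₀² = 1/0.014052 ≈ 71.2.

σ₀² = 71.2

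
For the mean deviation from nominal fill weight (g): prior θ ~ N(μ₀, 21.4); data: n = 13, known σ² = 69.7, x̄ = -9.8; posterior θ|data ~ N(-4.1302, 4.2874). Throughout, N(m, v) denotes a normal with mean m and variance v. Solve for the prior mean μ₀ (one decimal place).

With known observation variance, the Normal–Normal posterior has precision τ_n = τ₀ + n/σ² and mean μ_n = (τ₀μ₀ + (n/σ²)x̄)/τ_n.
Here τ₀ = 1/21.4 = 0.046729 and τ_data = 13/69.7 = 0.186514, so τ_n = 0.233243.
Rearranging for μ₀: μ₀ = (μ_n·τ_n − τ_data·x̄)/τ₀ = (-4.1302·0.233243 − 0.186514·-9.8) / 0.046729 = 0.864497/0.046729 ≈ 18.5.

μ₀ = 18.5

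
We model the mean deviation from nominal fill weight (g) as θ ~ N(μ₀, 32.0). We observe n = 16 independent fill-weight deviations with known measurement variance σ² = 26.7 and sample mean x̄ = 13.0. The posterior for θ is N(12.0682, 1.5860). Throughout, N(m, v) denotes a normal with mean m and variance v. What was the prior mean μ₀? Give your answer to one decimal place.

μ₀ = -5.8

The posterior mean is a precision-weighted average: μ_n = (τ₀μ₀ + τ_data·x̄)/(τ₀+τ_data), with τ₀=1/σ₀² and τ_data=n/σ².
Here τ₀ = 1/32.0 = 0.031250 and τ_data = 16/26.7 = 0.599251, so τ_n = 0.630501.
Rearranging for μ₀: μ₀ = (μ_n·τ_n − τ_data·x̄)/τ₀ = (12.0682·0.630501 − 0.599251·13.0) / 0.031250 = -0.181251/0.031250 ≈ -5.8.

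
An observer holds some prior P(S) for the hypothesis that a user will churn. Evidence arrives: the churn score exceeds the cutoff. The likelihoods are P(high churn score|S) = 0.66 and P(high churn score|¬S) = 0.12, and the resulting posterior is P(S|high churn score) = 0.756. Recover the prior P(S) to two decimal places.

Bayes' rule in odds form gives O(S|E) = O(S)·[P(E|S)/P(E|¬S)], hence O(S) = O(S|E)/LR.
Posterior odds = 0.756/(1−0.756) = 3.0984. LR = 0.66/0.12 = 5.5000.
Prior odds = 3.0984/5.5000 = 0.5633, so P(S) = 0.5633/(1+0.5633) ≈ 0.36.

P(S) = 0.36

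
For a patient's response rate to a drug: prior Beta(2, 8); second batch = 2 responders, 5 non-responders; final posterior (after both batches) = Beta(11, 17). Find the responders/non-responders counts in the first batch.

Sequential conjugate updates are equivalent to a single update on the pooled data, so total successes = posterior α − prior α and total failures = posterior β − prior β.
Total across both batches: 11−2=9 responders, 17−8=9 non-responders.
Subtract the second batch: 9−2=7 responders and 9−5=4 non-responders.

7 responders and 4 non-responders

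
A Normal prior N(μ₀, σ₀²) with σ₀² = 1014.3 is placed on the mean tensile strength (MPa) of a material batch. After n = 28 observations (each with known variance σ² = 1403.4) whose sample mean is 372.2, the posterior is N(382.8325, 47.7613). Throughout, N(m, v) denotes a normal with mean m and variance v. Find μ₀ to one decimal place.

μ₀ = 598.0

The posterior mean is a precision-weighted average: μ_n = (τ₀μ₀ + τ_data·x̄)/(τ₀+τ_data), with τ₀=1/σ₀² and τ_data=n/σ².
Here τ₀ = 1/1014.3 = 0.000986 and τ_data = 28/1403.4 = 0.019952, so τ_n = 0.020938.
Rearranging for μ₀: μ₀ = (μ_n·τ_n − τ_data·x̄)/τ₀ = (382.8325·0.020938 − 0.019952·372.2) / 0.000986 = 0.589612/0.000986 ≈ 598.0.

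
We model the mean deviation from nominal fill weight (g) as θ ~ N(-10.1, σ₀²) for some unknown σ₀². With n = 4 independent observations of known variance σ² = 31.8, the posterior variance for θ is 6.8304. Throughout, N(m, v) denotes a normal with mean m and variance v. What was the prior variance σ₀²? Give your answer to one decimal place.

Posterior precision equals prior precision plus data precision: 1/σ_n² = 1/σ₀² + n/σ².
So 1/σ₀² = 1/6.8304 − 4/31.8 = 0.146404 − 0.125786 = 0.020618.
Hence σ₀² = 1/0.020618 ≈ 48.5.

σ₀² = 48.5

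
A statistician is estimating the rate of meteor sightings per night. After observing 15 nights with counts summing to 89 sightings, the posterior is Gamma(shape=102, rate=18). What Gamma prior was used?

A Gamma(α, β) prior (rate parametrization) on a Poisson rate with n observations summing to S gives posterior Gamma(α+S, β+n).
So α = 102 − 89 = 13 and β = 18 − 15 = 3.

Gamma(shape=13, rate=3)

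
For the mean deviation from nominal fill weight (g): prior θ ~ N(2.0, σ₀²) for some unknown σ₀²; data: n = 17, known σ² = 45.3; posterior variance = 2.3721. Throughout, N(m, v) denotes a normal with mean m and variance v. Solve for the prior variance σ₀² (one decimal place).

Posterior precision equals prior precision plus data precision: 1/σ_n² = 1/σ₀² + n/σ².
So 1/σ₀² = 1/2.3721 − 17/45.3 = 0.421567 − 0.375276 = 0.046291.
Hence σ₀² = 1/0.046291 ≈ 21.6.

σ₀² = 21.6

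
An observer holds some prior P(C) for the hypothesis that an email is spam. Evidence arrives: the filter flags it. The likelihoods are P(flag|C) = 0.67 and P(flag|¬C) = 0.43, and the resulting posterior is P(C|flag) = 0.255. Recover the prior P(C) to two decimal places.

P(C) = 0.18

In odds form, posterior odds = prior odds × likelihood ratio, so prior odds = posterior odds ÷ LR.
Posterior odds = 0.255/(1−0.255) = 0.3423. LR = 0.67/0.43 = 1.5581.
Prior odds = 0.3423/1.5581 = 0.2197, so P(C) = 0.2197/(1+0.2197) ≈ 0.18.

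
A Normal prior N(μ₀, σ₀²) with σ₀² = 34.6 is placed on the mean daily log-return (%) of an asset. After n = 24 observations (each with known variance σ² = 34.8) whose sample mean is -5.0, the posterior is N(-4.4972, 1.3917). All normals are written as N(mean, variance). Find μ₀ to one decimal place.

The posterior mean is a precision-weighted average: μ_n = (τ₀μ₀ + τ_data·x̄)/(τ₀+τ_data), with τ₀=1/σ₀² and τ_data=n/σ².
Here τ₀ = 1/34.6 = 0.028902 and τ_data = 24/34.8 = 0.689655, so τ_n = 0.718557.
Rearranging for μ₀: μ₀ = (μ_n·τ_n − τ_data·x̄)/τ₀ = (-4.4972·0.718557 − 0.689655·-5.0) / 0.028902 = 0.216780/0.028902 ≈ 7.5.

μ₀ = 7.5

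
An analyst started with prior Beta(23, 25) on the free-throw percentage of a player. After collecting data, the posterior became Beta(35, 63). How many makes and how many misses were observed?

Beta is conjugate to the binomial likelihood: posterior = Beta(a+s, b+f).
Match parameters: s=35−23=12, f=63−25=38.

12 makes and 38 misses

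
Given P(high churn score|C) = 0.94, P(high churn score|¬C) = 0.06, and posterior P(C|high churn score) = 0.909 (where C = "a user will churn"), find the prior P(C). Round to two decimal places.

In odds form, posterior odds = prior odds × likelihood ratio, so prior odds = posterior odds ÷ LR.
Posterior odds = 0.909/(1−0.909) = 9.9890. LR = 0.94/0.06 = 15.6667.
Prior odds = 9.9890/15.6667 = 0.6376, so P(C) = 0.6376/(1+0.6376) ≈ 0.39.

P(C) = 0.39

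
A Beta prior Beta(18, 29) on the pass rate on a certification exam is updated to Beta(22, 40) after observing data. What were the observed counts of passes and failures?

4 passes and 11 failures

A Beta(a, b) prior with s successes and f failures in binomial data gives a Beta(a+s, b+f) posterior.
So s = 22 − 18 = 4 and f = 40 − 29 = 11.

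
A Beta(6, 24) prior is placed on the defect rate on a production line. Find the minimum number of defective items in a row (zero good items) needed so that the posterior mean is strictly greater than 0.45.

After k defective items and 0 good items the posterior is Beta(6+k, 24), with mean (6+k)/(6+24+k).
Set (6+k)/(30+k) > 0.45 and solve: k > (0.45·30 − 6)/(1 − 0.45) = 13.636.
The smallest integer exceeding 13.636 is 14.

k = 14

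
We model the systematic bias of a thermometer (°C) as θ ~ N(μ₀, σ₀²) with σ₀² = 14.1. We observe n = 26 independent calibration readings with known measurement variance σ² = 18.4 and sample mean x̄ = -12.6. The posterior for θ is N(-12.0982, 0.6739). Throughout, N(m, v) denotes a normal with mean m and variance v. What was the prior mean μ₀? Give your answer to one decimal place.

μ₀ = -2.1

The posterior mean is a precision-weighted average: μ_n = (τ₀μ₀ + τ_data·x̄)/(τ₀+τ_data), with τ₀=1/σ₀² and τ_data=n/σ².
Here τ₀ = 1/14.1 = 0.070922 and τ_data = 26/18.4 = 1.413043, so τ_n = 1.483965.
Rearranging for μ₀: μ₀ = (μ_n·τ_n − τ_data·x̄)/τ₀ = (-12.0982·1.483965 − 1.413043·-12.6) / 0.070922 = -0.148964/0.070922 ≈ -2.1.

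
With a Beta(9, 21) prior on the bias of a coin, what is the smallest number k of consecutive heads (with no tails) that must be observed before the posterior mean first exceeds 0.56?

After k heads and 0 tails the posterior is Beta(9+k, 21), with mean (9+k)/(9+21+k).
Set (9+k)/(30+k) > 0.56 and solve: k > (0.56·30 − 9)/(1 − 0.56) = 17.727.
The smallest integer exceeding 17.727 is 18.

k = 18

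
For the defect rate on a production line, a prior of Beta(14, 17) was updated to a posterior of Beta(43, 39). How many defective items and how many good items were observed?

29 defective items and 22 good items

Under Beta–binomial conjugacy the posterior parameters are (α+s, β+f).
So s = 43 − 14 = 29 and f = 39 − 17 = 22.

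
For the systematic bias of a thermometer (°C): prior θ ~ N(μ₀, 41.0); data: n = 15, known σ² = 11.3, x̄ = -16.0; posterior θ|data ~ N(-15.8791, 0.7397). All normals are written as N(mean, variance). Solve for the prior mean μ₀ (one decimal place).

μ₀ = -9.3

The posterior mean is a precision-weighted average: μ_n = (τ₀μ₀ + τ_data·x̄)/(τ₀+τ_data), with τ₀=1/σ₀² and τ_data=n/σ².
Here τ₀ = 1/41.0 = 0.024390 and τ_data = 15/11.3 = 1.327434, so τ_n = 1.351824.
Rearranging for μ₀: μ₀ = (μ_n·τ_n − τ_data·x̄)/τ₀ = (-15.8791·1.351824 − 1.327434·-16.0) / 0.024390 = -0.226804/0.024390 ≈ -9.3.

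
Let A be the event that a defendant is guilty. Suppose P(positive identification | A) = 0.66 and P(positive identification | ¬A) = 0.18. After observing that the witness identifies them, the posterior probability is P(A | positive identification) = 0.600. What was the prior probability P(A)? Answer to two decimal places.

Bayes' rule in odds form gives O(A|E) = O(A)·[P(E|A)/P(E|¬A)], hence O(A) = O(A|E)/LR.
Posterior odds = 0.600/(1−0.600) = 1.5000. LR = 0.66/0.18 = 3.6667.
Prior odds = 1.5000/3.6667 = 0.4091, so P(A) = 0.4091/(1+0.4091) ≈ 0.29.

P(A) = 0.29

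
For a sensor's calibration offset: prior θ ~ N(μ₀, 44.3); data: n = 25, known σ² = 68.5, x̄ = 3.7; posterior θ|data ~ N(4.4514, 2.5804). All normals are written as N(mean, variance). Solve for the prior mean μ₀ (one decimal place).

The posterior mean is a precision-weighted average: μ_n = (τ₀μ₀ + τ_data·x̄)/(τ₀+τ_data), with τ₀=1/σ₀² and τ_data=n/σ².
Here τ₀ = 1/44.3 = 0.022573 and τ_data = 25/68.5 = 0.364964, so τ_n = 0.387537.
Rearranging for μ₀: μ₀ = (μ_n·τ_n − τ_data·x̄)/τ₀ = (4.4514·0.387537 − 0.364964·3.7) / 0.022573 = 0.374715/0.022573 ≈ 16.6.

μ₀ = 16.6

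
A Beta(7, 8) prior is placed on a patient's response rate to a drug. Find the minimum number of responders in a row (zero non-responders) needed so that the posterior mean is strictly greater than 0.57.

k = 4

After k responders and 0 non-responders the posterior is Beta(7+k, 8), with mean (7+k)/(7+8+k).
Set (7+k)/(15+k) > 0.57 and solve: k > (0.57·15 − 7)/(1 − 0.57) = 3.605.
The smallest integer exceeding 3.605 is 4.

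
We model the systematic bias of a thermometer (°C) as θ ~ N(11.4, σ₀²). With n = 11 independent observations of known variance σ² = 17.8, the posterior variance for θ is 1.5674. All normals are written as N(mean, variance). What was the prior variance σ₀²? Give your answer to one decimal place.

σ₀² = 49.9

Posterior precision equals prior precision plus data precision: 1/σ_n² = 1/σ₀² + n/σ².
So 1/σ₀² = 1/1.5674 − 11/17.8 = 0.637999 − 0.617978 = 0.020021.
Hence σ₀² = 1/0.020021 ≈ 49.9.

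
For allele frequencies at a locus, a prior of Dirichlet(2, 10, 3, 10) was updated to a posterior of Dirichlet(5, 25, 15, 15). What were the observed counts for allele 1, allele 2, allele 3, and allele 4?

counts (3, 15, 12, 5)

For a Dirichlet(α) prior with multinomial counts c, the posterior is Dirichlet(α + c) componentwise.
Counts are posterior − prior componentwise: 5−2=3, 25−10=15, 15−3=12, 15−10=5.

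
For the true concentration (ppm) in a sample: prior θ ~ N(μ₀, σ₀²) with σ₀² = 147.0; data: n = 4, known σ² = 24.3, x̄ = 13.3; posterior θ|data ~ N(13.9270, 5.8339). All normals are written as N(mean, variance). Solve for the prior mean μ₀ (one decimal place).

The posterior mean is a precision-weighted average: μ_n = (τ₀μ₀ + τ_data·x̄)/(τ₀+τ_data), with τ₀=1/σ₀² and τ_data=n/σ².
Here τ₀ = 1/147.0 = 0.006803 and τ_data = 4/24.3 = 0.164609, so τ_n = 0.171412.
Rearranging for μ₀: μ₀ = (μ_n·τ_n − τ_data·x̄)/τ₀ = (13.9270·0.171412 − 0.164609·13.3) / 0.006803 = 0.197955/0.006803 ≈ 29.1.

μ₀ = 29.1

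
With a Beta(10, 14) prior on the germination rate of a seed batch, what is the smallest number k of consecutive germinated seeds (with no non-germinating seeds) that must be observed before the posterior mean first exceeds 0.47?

After k germinated seeds and 0 non-germinating seeds the posterior is Beta(10+k, 14), with mean (10+k)/(10+14+k).
Set (10+k)/(24+k) > 0.47 and solve: k > (0.47·24 − 10)/(1 − 0.47) = 2.415.
The smallest integer exceeding 2.415 is 3, and checking k=3: (13)/(27) = 0.4815 > 0.47.

k = 3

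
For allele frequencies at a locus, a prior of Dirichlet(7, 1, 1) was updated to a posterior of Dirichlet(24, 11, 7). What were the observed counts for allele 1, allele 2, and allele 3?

For a Dirichlet(α) prior with multinomial counts c, the posterior is Dirichlet(α + c) componentwise.
Counts are posterior − prior componentwise: 24−7=17, 11−1=10, 7−1=6.

counts (17, 10, 6)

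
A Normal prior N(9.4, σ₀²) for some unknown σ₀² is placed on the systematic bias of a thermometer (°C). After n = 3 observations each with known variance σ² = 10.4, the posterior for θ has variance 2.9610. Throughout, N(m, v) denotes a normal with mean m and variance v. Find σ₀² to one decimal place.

σ₀² = 20.3

For the Normal–Normal model with known σ², precisions add: τ_n = τ₀ + n/σ².
So 1/σ₀² = 1/2.9610 − 3/10.4 = 0.337724 − 0.288462 = 0.049262.
Hence σ₀² = 1/0.049262 ≈ 20.3.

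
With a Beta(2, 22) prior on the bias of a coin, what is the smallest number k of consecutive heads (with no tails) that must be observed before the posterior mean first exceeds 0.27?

k = 7

After k heads and 0 tails the posterior is Beta(2+k, 22), with mean (2+k)/(2+22+k).
Set (2+k)/(24+k) > 0.27 and solve: k > (0.27·24 − 2)/(1 − 0.27) = 6.137.
The smallest integer exceeding 6.137 is 7.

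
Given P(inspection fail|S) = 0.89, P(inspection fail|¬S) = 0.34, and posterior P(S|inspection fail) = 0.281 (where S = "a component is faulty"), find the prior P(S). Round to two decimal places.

Bayes' rule in odds form gives O(S|E) = O(S)·[P(E|S)/P(E|¬S)], hence O(S) = O(S|E)/LR.
Posterior odds = 0.281/(1−0.281) = 0.3908. LR = 0.89/0.34 = 2.6176.
Prior odds = 0.3908/2.6176 = 0.1493, so P(S) = 0.1493/(1+0.1493) ≈ 0.13.

P(S) = 0.13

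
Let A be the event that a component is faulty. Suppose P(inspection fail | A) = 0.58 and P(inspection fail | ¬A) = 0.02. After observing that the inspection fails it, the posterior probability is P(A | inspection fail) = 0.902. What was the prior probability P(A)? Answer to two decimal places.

In odds form, posterior odds = prior odds × likelihood ratio, so prior odds = posterior odds ÷ LR.
Posterior odds = 0.902/(1−0.902) = 9.2041. LR = 0.58/0.02 = 29.0000.
Prior odds = 9.2041/29.0000 = 0.3174, so P(A) = 0.3174/(1+0.3174) ≈ 0.24.

P(A) = 0.24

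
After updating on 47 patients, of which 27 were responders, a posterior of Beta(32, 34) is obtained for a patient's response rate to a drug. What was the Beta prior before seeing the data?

Beta(5, 14)

A Beta(α, β) prior with s successes and f failures in binomial data gives a Beta(α+s, β+f) posterior.
Subtract the data counts: 32−27=5, 34−20=14.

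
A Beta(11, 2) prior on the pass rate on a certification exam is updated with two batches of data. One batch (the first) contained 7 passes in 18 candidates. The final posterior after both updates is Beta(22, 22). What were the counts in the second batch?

4 passes and 9 failures

Because Beta–binomial updating is additive in the counts, the combined data contributed (α_post−α_prior, β_post−β_prior) successes and failures.
Total across both batches: 22−11=11 passes, 22−2=20 failures.
Subtract the first batch: 11−7=4 passes and 20−11=9 failures.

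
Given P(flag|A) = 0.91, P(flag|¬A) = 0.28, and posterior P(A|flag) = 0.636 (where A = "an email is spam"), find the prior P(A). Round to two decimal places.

P(A) = 0.35

Bayes' rule in odds form gives O(A|E) = O(A)·[P(E|A)/P(E|¬A)], hence O(A) = O(A|E)/LR.
Posterior odds = 0.636/(1−0.636) = 1.7473. LR = 0.91/0.28 = 3.2500.
Prior odds = 1.7473/3.2500 = 0.5376, so P(A) = 0.5376/(1+0.5376) ≈ 0.35.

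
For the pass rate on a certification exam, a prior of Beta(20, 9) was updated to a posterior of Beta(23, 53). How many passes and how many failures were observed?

3 passes and 44 failures

Beta is conjugate to the binomial likelihood: posterior = Beta(α+s, β+f).
Match parameters: s=23−20=3, f=53−9=44.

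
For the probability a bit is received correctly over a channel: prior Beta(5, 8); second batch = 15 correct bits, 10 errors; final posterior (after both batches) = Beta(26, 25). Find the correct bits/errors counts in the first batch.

Because Beta–binomial updating is additive in the counts, the combined data contributed (α_post−α_prior, β_post−β_prior) successes and failures.
Total across both batches: 26−5=21 correct bits, 25−8=17 errors.
Subtract the second batch: 21−15=6 correct bits and 17−10=7 errors.

6 correct bits and 7 errors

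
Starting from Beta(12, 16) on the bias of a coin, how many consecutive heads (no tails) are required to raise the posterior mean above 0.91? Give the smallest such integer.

After k heads and 0 tails the posterior is Beta(12+k, 16), with mean (12+k)/(12+16+k).
Set (12+k)/(28+k) > 0.91 and solve: k > (0.91·28 − 12)/(1 − 0.91) = 149.778.
The smallest integer exceeding 149.778 is 150.

k = 150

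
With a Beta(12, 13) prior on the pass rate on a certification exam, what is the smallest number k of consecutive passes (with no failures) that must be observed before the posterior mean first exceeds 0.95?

After k passes and 0 failures the posterior is Beta(12+k, 13), with mean (12+k)/(12+13+k).
Set (12+k)/(25+k) > 0.95 and solve: k > (0.95·25 − 12)/(1 − 0.95) = 235.000.
The smallest integer exceeding 235.000 is 236.

k = 236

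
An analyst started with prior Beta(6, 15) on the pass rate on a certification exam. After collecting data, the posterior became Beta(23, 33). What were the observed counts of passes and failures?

Under Beta–binomial conjugacy the posterior parameters are (a+s, b+f).
So s = 23 − 6 = 17 and f = 33 − 15 = 18.

17 passes and 18 failures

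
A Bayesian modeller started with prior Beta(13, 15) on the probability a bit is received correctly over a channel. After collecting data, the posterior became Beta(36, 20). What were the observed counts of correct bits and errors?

A Beta(a, b) prior with s successes and f failures in binomial data gives a Beta(a+s, b+f) posterior.
Match parameters: s=36−13=23, f=20−15=5.

23 correct bits and 5 errors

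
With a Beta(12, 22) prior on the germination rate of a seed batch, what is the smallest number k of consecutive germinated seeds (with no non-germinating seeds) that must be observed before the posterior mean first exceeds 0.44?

After k germinated seeds and 0 non-germinating seeds the posterior is Beta(12+k, 22), with mean (12+k)/(12+22+k).
Set (12+k)/(34+k) > 0.44 and solve: k > (0.44·34 − 12)/(1 − 0.44) = 5.286.
The smallest integer exceeding 5.286 is 6, and checking k=6: (18)/(40) = 0.4500 > 0.44.

k = 6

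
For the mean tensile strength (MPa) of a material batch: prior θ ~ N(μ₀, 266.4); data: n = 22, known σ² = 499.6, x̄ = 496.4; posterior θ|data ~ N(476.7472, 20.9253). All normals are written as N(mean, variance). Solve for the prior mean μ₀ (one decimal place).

μ₀ = 246.2

The posterior mean is a precision-weighted average: μ_n = (τ₀μ₀ + τ_data·x̄)/(τ₀+τ_data), with τ₀=1/σ₀² and τ_data=n/σ².
Here τ₀ = 1/266.4 = 0.003754 and τ_data = 22/499.6 = 0.044035, so τ_n = 0.047789.
Rearranging for μ₀: μ₀ = (μ_n·τ_n − τ_data·x̄)/τ₀ = (476.7472·0.047789 − 0.044035·496.4) / 0.003754 = 0.924298/0.003754 ≈ 246.2.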